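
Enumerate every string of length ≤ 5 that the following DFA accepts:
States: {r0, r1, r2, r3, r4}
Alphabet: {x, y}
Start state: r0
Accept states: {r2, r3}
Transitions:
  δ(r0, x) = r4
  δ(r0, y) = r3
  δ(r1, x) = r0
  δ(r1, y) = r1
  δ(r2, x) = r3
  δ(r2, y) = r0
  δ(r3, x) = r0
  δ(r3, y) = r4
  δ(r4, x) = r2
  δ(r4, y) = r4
y, xx, xxx, xyx, yxy, yyx, xxyy, xyxx, xyyx, yxxx, yyxx, yyyx, xxxxy, xxxyx, xxyxx, xyxyy, xyyxx, xyyyx, yxxxx, yxxyx, yxyxy, yxyyx, yyxyy, yyyxx, yyyyx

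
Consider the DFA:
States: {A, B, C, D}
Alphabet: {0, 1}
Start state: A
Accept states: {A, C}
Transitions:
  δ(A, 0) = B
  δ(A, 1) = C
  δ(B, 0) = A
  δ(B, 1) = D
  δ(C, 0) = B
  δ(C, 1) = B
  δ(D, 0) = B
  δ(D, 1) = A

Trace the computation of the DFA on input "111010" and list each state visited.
read '1': A → C
  read '1': C → B
  read '1': B → D
  read '0': D → B
  read '1': B → D
  read '0': D → B
A -> C -> B -> D -> B -> D -> B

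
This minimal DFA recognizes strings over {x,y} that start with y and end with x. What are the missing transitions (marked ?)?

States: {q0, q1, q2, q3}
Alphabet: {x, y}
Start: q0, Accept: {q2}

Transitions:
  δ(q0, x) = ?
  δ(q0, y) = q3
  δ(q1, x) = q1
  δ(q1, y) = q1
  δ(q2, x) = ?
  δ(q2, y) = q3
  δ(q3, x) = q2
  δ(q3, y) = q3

From the language and accept set, identify what each state tracks — q0: no input read; q1: started with x (dead); q2: started with y, last symbol x; q3: started with y, last symbol y.
Each missing δ(q, a) is the state matching the new tracked value after reading a.
δ(q0, x) = q1; δ(q2, x) = q2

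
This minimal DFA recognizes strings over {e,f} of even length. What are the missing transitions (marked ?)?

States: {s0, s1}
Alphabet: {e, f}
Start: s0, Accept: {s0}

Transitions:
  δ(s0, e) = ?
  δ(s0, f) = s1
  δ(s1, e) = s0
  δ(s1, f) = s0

From the language and accept set, identify what each state tracks — s0: even length so far; s1: odd length so far.
Each missing δ(q, a) is the state matching the new tracked value after reading a.
δ(s0, e) = s1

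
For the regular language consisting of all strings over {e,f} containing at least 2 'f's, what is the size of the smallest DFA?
By Myhill–Nerode, count the distinguishable equivalence classes: 3 classes — having seen 0, 1, or ≥2 copies of 'f'; any two classes i < j (j ≤ 2) are distinguished by the string f^(2−j), which takes class j to 2 copies (accepted) but leaves class i below 2 (rejected).
3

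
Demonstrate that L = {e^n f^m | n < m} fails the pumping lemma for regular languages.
Assume L is regular with pumping length p. Idea: pumping up the e-block makes the e-count reach the f-count.
Choose s = e^p f^(p+1) ∈ L. By the pumping lemma, s = xyz with |xy| ≤ p, |y| > 0, so y = e^k with k ≥ 1. Then xy²z = e^(p+k) f^(p+1). Since p+k ≥ p+1, the number of e's is no longer strictly less than the number of f's, so xy²z ∉ L.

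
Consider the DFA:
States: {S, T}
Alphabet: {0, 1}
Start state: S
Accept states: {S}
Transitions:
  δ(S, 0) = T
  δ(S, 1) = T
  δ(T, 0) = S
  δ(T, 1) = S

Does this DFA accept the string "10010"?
Processing string "10010":
  S --1--> T
  T --0--> S
  S --0--> T
  T --1--> S
  S --0--> T
Final state: T
Accept states: {S}
No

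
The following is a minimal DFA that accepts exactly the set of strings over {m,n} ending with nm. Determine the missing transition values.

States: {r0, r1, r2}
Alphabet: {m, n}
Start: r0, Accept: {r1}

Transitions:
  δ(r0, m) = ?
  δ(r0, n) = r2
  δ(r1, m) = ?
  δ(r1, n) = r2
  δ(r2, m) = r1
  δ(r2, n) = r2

From the language and accept set, identify what each state tracks — r0: no suffix match; r1: suffix is nm; r2: one trailing n.
Each missing δ(q, a) is the state matching the new tracked value after reading a.
δ(r0, m) = r0; δ(r1, m) = r0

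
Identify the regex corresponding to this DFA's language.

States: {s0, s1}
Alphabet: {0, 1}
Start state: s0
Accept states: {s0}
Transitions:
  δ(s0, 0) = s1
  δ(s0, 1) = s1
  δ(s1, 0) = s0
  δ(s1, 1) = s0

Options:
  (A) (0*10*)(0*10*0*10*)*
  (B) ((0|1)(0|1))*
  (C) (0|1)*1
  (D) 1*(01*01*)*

Check each option against the DFA on short strings; one disagreement eliminates an option:
  (A) (0*10*)(0*10*0*10*)*: on ε the DFA stays in s0 and accepts (s0 ∈ Accept), but the regex does not match it → eliminate
  (B) ((0|1)(0|1))*: agrees with the DFA on every string of length ≤ 6
  (C) (0|1)*1: on ε the DFA stays in s0 and accepts (s0 ∈ Accept), but the regex does not match it → eliminate
  (D) 1*(01*01*)*: on '1' the DFA goes s0 → s1 and rejects (s1 ∉ Accept), but the regex matches it → eliminate
Only (B) is consistent with the DFA.
(B) ((0|1)(0|1))*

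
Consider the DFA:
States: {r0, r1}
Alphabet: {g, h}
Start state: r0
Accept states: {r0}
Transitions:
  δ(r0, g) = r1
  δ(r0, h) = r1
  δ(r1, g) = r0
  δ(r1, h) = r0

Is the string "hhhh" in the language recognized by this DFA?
Processing string "hhhh":
  r0 --h--> r1
  r1 --h--> r0
  r0 --h--> r1
  r1 --h--> r0
Final state: r0
Accept states: {r0}
Yes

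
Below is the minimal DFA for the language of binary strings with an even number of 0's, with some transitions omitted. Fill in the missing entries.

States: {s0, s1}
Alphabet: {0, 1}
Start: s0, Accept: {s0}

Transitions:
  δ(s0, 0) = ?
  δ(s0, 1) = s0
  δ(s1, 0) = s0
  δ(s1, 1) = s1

From the language and accept set, identify what each state tracks — s0: even number of 0's so far; s1: odd number of 0's so far.
Each missing δ(q, a) is the state matching the new tracked value after reading a.
δ(s0, 0) = s1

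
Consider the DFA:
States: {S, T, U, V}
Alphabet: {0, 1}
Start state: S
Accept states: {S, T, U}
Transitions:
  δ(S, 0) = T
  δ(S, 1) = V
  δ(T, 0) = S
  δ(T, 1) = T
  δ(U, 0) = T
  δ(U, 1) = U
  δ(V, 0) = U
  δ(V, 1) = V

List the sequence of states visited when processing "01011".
read '0': S → T
  read '1': T → T
  read '0': T → S
  read '1': S → V
  read '1': V → V
S -> T -> T -> S -> V -> V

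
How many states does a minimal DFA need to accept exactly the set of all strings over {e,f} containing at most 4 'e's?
By Myhill–Nerode, count the distinguishable equivalence classes: 6 classes — having seen 0, 1, …, 4, or >4 copies of 'e'; counts 0 through 4 are accepting and >4 is dead.
6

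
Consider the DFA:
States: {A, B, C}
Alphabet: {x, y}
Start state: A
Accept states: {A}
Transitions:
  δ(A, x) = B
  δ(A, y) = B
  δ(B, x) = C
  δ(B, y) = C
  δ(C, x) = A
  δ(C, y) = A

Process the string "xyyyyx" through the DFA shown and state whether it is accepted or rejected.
Processing string "xyyyyx":
  A --x--> B
  B --y--> C
  C --y--> A
  A --y--> B
  B --y--> C
  C --x--> A
Final state: A
Accept states: {A}
Yes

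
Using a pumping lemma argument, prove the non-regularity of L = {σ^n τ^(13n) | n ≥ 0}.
Assume L is regular with pumping length p. Idea: pumping the σ-block breaks the 1:13 ratio.
Choose s = σ^p τ^(13p) (length 14p ≥ p). By the pumping lemma, s = xyz with |xy| ≤ p, |y| > 0, so y = σ^k with k ≥ 1. Then xy²z = σ^(p+k) τ^(13p). For this to be in L we would need 13p = 13(p+k), i.e. 13k = 0, contradicting k ≥ 1. So xy²z ∉ L.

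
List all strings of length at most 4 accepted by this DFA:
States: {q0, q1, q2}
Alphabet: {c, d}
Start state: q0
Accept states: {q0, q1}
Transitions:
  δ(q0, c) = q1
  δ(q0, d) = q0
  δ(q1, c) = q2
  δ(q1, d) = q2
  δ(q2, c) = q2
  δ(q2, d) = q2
ε, c, d, dc, dd, ddc, ddd, dddc, dddd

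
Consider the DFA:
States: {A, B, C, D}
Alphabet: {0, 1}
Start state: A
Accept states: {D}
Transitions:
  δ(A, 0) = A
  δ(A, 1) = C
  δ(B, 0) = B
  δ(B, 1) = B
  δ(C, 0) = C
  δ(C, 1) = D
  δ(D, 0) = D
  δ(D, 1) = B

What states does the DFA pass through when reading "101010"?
read '1': A → C
  read '0': C → C
  read '1': C → D
  read '0': D → D
  read '1': D → B
  read '0': B → B
A -> C -> C -> D -> D -> B -> B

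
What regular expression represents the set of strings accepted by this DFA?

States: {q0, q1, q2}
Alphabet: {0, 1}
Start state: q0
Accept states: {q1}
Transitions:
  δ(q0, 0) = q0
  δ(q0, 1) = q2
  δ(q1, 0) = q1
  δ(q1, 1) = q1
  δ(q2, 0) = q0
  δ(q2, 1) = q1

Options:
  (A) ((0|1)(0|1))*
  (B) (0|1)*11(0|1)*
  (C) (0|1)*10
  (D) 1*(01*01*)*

Check each option against the DFA on short strings; one disagreement eliminates an option:
  (A) ((0|1)(0|1))*: on ε the DFA stays in q0 and rejects (q0 ∉ Accept), but the regex matches it → eliminate
  (B) (0|1)*11(0|1)*: agrees with the DFA on every string of length ≤ 6
  (C) (0|1)*10: on '10' the DFA goes q0 → q2 → q0 and rejects (q0 ∉ Accept), but the regex matches it → eliminate
  (D) 1*(01*01*)*: on ε the DFA stays in q0 and rejects (q0 ∉ Accept), but the regex matches it → eliminate
Only (B) is consistent with the DFA.
(B) (0|1)*11(0|1)*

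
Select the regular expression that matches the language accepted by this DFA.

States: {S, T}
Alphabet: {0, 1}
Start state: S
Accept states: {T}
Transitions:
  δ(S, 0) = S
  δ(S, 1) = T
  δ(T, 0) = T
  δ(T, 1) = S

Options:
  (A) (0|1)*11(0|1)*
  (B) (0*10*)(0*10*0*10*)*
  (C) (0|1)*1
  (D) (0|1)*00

Check each option against the DFA on short strings; one disagreement eliminates an option:
  (A) (0|1)*11(0|1)*: on '1' the DFA goes S → T and accepts (T ∈ Accept), but the regex does not match it → eliminate
  (B) (0*10*)(0*10*0*10*)*: agrees with the DFA on every string of length ≤ 6
  (C) (0|1)*1: on '10' the DFA goes S → T → T and accepts (T ∈ Accept), but the regex does not match it → eliminate
  (D) (0|1)*00: on '1' the DFA goes S → T and accepts (T ∈ Accept), but the regex does not match it → eliminate
Only (B) is consistent with the DFA.
(B) (0*10*)(0*10*0*10*)*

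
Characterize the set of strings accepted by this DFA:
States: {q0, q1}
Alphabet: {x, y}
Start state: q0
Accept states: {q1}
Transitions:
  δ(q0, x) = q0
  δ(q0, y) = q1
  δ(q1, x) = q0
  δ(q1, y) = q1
Testing a few strings:
  'xx' → reject
  'y' → accept
  'yxy' → accept
  'xyy' → accept
State roles: q0=last symbol not y; q1=last symbol is y
All strings over {x,y} ending with y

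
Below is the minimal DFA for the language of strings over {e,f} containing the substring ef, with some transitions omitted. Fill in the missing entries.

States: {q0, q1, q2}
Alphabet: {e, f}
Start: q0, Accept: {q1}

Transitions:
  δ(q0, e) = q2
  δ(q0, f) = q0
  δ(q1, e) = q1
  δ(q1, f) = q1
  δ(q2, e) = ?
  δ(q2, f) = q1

From the language and accept set, identify what each state tracks — q0: no e seen yet; q1: substring ef seen; q2: seen a e, waiting for f.
Each missing δ(q, a) is the state matching the new tracked value after reading a.
δ(q2, e) = q2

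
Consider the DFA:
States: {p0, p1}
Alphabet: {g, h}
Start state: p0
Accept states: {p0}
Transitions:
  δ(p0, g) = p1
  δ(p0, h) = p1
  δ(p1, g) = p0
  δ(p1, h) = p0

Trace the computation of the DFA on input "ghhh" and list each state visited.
read 'g': p0 → p1
  read 'h': p1 → p0
  read 'h': p0 → p1
  read 'h': p1 → p0
p0 -> p1 -> p0 -> p1 -> p0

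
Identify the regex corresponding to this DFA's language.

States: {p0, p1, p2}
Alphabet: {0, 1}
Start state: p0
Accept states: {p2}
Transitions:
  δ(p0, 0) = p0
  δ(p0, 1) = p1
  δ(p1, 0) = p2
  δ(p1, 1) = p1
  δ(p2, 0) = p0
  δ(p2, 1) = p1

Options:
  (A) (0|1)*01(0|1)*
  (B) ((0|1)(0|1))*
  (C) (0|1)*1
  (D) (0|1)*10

Check each option against the DFA on short strings; one disagreement eliminates an option:
  (A) (0|1)*01(0|1)*: on '01' the DFA goes p0 → p0 → p1 and rejects (p1 ∉ Accept), but the regex matches it → eliminate
  (B) ((0|1)(0|1))*: on ε the DFA stays in p0 and rejects (p0 ∉ Accept), but the regex matches it → eliminate
  (C) (0|1)*1: on '1' the DFA goes p0 → p1 and rejects (p1 ∉ Accept), but the regex matches it → eliminate
  (D) (0|1)*10: agrees with the DFA on every string of length ≤ 6
Only (D) is consistent with the DFA.
(D) (0|1)*10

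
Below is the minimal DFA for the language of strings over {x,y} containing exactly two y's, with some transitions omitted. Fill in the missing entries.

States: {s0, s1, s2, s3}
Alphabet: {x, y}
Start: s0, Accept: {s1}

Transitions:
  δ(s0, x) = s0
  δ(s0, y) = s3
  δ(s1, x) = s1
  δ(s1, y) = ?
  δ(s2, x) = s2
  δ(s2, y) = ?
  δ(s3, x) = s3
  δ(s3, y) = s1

From the language and accept set, identify what each state tracks — s0: zero y's; s1: two y's; s2: ≥ three y's (dead); s3: one y.
Each missing δ(q, a) is the state matching the new tracked value after reading a.
δ(s1, y) = s2; δ(s2, y) = s2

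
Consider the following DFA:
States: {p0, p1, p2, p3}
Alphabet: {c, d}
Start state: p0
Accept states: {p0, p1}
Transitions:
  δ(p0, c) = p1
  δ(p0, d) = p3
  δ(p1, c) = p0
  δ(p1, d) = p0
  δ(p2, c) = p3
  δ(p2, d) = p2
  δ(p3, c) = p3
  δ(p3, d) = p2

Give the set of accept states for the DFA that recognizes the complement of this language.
Complement accept states = All states \ Original accept states
= {p0, p1, p2, p3} \ {p0, p1}
{p2, p3}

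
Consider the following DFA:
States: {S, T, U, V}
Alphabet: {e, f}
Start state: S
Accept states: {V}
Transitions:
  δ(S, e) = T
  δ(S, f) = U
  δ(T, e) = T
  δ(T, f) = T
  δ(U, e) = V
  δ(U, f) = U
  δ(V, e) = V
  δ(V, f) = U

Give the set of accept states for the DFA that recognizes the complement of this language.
Complement accept states = All states \ Original accept states
= {S, T, U, V} \ {V}
{S, T, U}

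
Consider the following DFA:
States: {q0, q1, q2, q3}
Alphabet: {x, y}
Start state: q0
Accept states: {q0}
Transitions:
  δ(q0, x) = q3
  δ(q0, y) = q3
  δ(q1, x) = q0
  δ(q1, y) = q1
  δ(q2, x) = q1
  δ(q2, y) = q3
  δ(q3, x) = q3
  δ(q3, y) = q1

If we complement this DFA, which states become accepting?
Complement accept states = All states \ Original accept states
= {q0, q1, q2, q3} \ {q0}
{q1, q2, q3}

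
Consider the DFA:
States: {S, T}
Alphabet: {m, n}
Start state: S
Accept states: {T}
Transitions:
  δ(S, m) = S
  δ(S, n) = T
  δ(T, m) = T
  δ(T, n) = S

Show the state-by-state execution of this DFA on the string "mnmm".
read 'm': S → S
  read 'n': S → T
  read 'm': T → T
  read 'm': T → T
S -> S -> T -> T -> T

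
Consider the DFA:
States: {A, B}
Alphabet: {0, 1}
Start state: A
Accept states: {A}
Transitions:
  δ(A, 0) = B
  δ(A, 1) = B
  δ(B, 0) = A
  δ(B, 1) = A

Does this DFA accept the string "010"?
Processing string "010":
  A --0--> B
  B --1--> A
  A --0--> B
Final state: B
Accept states: {A}
No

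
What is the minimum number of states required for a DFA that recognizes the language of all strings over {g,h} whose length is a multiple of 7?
By Myhill–Nerode, count the distinguishable equivalence classes: 7 classes — one per residue of the length mod 7; class i is distinguished from class j by any string of length (7 − i) mod 7.
7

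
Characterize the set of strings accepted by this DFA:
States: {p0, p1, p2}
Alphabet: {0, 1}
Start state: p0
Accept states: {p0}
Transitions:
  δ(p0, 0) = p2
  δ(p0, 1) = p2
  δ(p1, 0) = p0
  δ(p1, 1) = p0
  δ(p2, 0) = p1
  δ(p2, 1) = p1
Testing a few strings:
  '111' → accept
  '1' → reject
  '0010' → reject
  '0110' → reject
State roles: p0=length ≡ 0 (mod 3); p1=length ≡ 2 (mod 3); p2=length ≡ 1 (mod 3)
All binary strings whose length is a multiple of 3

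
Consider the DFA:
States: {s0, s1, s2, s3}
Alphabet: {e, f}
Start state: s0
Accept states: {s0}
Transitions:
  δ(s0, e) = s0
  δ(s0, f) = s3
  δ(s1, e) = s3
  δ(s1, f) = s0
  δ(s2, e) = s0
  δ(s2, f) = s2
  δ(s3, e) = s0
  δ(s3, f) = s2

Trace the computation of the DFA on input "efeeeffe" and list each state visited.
read 'e': s0 → s0
  read 'f': s0 → s3
  read 'e': s3 → s0
  read 'e': s0 → s0
  read 'e': s0 → s0
  read 'f': s0 → s3
  read 'f': s3 → s2
  read 'e': s2 → s0
s0 -> s0 -> s3 -> s0 -> s0 -> s0 -> s3 -> s2 -> s0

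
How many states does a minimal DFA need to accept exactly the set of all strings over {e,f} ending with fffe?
By Myhill–Nerode, count the distinguishable equivalence classes: 5 classes — one per longest suffix of the input that is a prefix of 'fffe' (lengths 0 through 4); only the length-4 class is accepting.
5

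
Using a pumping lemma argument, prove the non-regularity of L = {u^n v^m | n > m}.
Assume L is regular with pumping length p. Idea: pumping down the u-block drops the u-count to at most the v-count.
Choose s = u^(p+1) v^p ∈ L (|s| = 2p+1 ≥ p). By the pumping lemma, s = xyz with |xy| ≤ p, |y| > 0, so y = u^k with k ≥ 1. Take i = 0: xz = u^(p+1−k) v^p. Since k ≥ 1, p+1−k ≤ p, so the number of u's is no longer strictly greater than the number of v's, hence xz ∉ L.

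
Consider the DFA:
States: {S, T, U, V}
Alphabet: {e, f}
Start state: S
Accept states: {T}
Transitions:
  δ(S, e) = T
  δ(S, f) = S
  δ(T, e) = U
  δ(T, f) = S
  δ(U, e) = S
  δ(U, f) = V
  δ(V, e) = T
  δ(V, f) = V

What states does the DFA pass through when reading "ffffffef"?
read 'f': S → S
  read 'f': S → S
  read 'f': S → S
  read 'f': S → S
  read 'f': S → S
  read 'f': S → S
  read 'e': S → T
  read 'f': T → S
S -> S -> S -> S -> S -> S -> S -> T -> S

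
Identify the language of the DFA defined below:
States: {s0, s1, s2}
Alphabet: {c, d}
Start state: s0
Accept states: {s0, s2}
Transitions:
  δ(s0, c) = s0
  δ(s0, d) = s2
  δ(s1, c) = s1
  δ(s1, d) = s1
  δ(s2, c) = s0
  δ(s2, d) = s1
Testing a few strings:
  'dccc' → accept
  'cc' → accept
  'cdcd' → accept
  'c' → accept
State roles: s0=last symbol not d (ok); s1=saw dd (dead); s2=last symbol d (ok)
All strings over {c,d} with no two consecutive d's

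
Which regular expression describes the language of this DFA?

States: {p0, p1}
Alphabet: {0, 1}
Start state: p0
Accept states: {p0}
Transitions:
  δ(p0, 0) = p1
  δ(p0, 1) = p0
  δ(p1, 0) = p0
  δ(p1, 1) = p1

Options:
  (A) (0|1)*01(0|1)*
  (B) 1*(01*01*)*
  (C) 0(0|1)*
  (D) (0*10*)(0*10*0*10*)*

Check each option against the DFA on short strings; one disagreement eliminates an option:
  (A) (0|1)*01(0|1)*: on ε the DFA stays in p0 and accepts (p0 ∈ Accept), but the regex does not match it → eliminate
  (B) 1*(01*01*)*: agrees with the DFA on every string of length ≤ 6
  (C) 0(0|1)*: on ε the DFA stays in p0 and accepts (p0 ∈ Accept), but the regex does not match it → eliminate
  (D) (0*10*)(0*10*0*10*)*: on ε the DFA stays in p0 and accepts (p0 ∈ Accept), but the regex does not match it → eliminate
Only (B) is consistent with the DFA.
(B) 1*(01*01*)*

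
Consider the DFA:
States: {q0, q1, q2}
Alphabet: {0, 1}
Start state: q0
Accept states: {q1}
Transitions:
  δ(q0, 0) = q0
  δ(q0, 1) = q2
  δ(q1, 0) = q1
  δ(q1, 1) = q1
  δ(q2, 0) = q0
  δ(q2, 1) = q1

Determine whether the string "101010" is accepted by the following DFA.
Processing string "101010":
  q0 --1--> q2
  q2 --0--> q0
  q0 --1--> q2
  q2 --0--> q0
  q0 --1--> q2
  q2 --0--> q0
Final state: q0
Accept states: {q1}
No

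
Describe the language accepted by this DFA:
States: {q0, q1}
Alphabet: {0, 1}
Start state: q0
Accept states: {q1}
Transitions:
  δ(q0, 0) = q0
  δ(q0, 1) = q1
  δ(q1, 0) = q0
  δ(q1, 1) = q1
Testing a few strings:
  '10' → reject
  '1' → accept
  '00' → reject
  '011' → accept
State roles: q0=last symbol not 1; q1=last symbol is 1
All binary strings ending with 1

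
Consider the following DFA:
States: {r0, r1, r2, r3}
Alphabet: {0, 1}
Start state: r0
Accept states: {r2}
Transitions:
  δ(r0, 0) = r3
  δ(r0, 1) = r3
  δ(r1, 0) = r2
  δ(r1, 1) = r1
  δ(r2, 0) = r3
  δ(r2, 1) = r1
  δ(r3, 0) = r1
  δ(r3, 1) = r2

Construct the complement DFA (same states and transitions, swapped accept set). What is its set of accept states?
Complement accept states = All states \ Original accept states
= {r0, r1, r2, r3} \ {r2}
{r0, r1, r3}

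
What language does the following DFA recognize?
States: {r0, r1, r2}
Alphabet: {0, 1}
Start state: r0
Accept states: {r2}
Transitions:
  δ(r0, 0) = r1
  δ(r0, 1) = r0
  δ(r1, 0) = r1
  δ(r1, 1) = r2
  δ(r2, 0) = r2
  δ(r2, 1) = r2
Testing a few strings:
  '1' → reject
  '011' → accept
  '0' → reject
  '0011' → accept
State roles: r0=no 0 seen yet; r1=seen a 0, waiting for 1; r2=substring 01 seen
All binary strings containing the substring 01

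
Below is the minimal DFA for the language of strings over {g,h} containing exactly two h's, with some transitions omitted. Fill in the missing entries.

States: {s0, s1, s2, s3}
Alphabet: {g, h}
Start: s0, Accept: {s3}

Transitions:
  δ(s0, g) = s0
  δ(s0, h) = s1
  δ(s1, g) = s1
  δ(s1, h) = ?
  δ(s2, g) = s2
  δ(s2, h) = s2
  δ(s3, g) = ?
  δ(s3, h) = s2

From the language and accept set, identify what each state tracks — s0: zero h's; s1: one h; s2: ≥ three h's (dead); s3: two h's.
Each missing δ(q, a) is the state matching the new tracked value after reading a.
δ(s1, h) = s3; δ(s3, g) = s3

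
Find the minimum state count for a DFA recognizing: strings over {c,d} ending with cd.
By Myhill–Nerode, count the distinguishable equivalence classes: 3 classes — one per longest suffix of the input that is a prefix of 'cd' (lengths 0 through 2); only the length-2 class is accepting.
3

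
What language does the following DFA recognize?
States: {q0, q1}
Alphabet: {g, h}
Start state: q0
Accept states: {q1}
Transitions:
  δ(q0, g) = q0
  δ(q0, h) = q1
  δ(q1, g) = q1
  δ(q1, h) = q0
Testing a few strings:
  'g' → reject
  'ghg' → accept
  'hhh' → accept
  'ghh' → reject
State roles: q0=even number of h's so far; q1=odd number of h's so far
All strings over {g,h} with an odd number of h's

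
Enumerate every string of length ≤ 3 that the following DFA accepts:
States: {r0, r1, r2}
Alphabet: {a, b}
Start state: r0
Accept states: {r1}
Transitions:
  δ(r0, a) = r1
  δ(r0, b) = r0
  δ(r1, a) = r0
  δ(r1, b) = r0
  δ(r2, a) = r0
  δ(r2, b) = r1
a, ba, aaa, aba, bba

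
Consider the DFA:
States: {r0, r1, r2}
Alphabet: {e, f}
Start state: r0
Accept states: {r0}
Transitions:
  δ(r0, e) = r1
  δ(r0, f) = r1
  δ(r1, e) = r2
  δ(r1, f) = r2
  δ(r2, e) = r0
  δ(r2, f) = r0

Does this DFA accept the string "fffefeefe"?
Processing string "fffefeefe":
  r0 --f--> r1
  r1 --f--> r2
  r2 --f--> r0
  r0 --e--> r1
  r1 --f--> r2
  r2 --e--> r0
  r0 --e--> r1
  r1 --f--> r2
  r2 --e--> r0
Final state: r0
Accept states: {r0}
Yes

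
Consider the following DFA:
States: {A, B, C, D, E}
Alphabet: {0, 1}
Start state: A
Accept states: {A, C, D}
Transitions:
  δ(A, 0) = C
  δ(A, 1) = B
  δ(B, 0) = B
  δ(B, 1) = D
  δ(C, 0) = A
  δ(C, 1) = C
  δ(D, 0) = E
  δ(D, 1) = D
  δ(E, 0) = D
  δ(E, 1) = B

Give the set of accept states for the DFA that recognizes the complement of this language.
Complement accept states = All states \ Original accept states
= {A, B, C, D, E} \ {A, C, D}
{B, E}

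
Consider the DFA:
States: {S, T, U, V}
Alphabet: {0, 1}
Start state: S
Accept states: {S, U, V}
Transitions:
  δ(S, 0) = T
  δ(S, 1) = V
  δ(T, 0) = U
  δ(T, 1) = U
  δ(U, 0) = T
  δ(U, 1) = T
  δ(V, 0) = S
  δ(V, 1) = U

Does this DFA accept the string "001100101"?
Processing string "001100101":
  S --0--> T
  T --0--> U
  U --1--> T
  T --1--> U
  U --0--> T
  T --0--> U
  U --1--> T
  T --0--> U
  U --1--> T
Final state: T
Accept states: {S, U, V}
No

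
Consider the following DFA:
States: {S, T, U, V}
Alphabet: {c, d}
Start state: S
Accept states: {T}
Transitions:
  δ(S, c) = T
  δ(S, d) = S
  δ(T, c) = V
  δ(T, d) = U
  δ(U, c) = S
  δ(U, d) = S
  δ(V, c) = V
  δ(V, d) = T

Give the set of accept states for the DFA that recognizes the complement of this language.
Complement accept states = All states \ Original accept states
= {S, T, U, V} \ {T}
{S, U, V}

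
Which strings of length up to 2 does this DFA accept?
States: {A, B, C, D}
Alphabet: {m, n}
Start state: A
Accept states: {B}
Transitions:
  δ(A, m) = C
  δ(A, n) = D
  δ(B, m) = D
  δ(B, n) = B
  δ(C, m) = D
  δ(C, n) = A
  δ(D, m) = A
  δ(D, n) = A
None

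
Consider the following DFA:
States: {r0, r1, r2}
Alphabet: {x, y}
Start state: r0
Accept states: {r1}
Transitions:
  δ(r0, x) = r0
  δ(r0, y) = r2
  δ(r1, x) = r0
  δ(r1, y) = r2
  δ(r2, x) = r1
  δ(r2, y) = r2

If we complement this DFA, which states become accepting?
Complement accept states = All states \ Original accept states
= {r0, r1, r2} \ {r1}
{r0, r2}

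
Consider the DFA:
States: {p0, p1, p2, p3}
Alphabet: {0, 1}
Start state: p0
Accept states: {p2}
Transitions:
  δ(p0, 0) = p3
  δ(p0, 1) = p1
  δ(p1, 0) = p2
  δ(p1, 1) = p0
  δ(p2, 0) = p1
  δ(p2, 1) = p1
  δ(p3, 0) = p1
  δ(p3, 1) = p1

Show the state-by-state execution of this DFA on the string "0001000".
read '0': p0 → p3
  read '0': p3 → p1
  read '0': p1 → p2
  read '1': p2 → p1
  read '0': p1 → p2
  read '0': p2 → p1
  read '0': p1 → p2
p0 -> p3 -> p1 -> p2 -> p1 -> p2 -> p1 -> p2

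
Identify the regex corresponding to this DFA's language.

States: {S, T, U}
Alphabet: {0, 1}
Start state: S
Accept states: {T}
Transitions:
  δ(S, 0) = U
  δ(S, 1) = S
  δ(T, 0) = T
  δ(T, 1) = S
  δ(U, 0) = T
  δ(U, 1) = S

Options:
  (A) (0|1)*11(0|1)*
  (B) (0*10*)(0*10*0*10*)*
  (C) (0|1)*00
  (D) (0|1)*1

Check each option against the DFA on short strings; one disagreement eliminates an option:
  (A) (0|1)*11(0|1)*: on '00' the DFA goes S → U → T and accepts (T ∈ Accept), but the regex does not match it → eliminate
  (B) (0*10*)(0*10*0*10*)*: on '1' the DFA goes S → S and rejects (S ∉ Accept), but the regex matches it → eliminate
  (C) (0|1)*00: agrees with the DFA on every string of length ≤ 6
  (D) (0|1)*1: on '1' the DFA goes S → S and rejects (S ∉ Accept), but the regex matches it → eliminate
Only (C) is consistent with the DFA.
(C) (0|1)*00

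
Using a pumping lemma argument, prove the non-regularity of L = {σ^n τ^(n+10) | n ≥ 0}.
Assume L is regular with pumping length p. Idea: pumping the σ-block breaks the fixed offset of 10.
Choose s = σ^p τ^(p+10) ∈ L. By the pumping lemma, s = xyz with |xy| ≤ p, |y| > 0, so y = σ^k with k ≥ 1. Then xy²z = σ^(p+k) τ^(p+10). For this to be in L we would need p+10 = (p+k)+10, i.e. k = 0, contradicting k ≥ 1. So xy²z ∉ L.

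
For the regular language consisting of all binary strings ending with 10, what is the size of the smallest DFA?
By Myhill–Nerode, count the distinguishable equivalence classes: 3 classes — one per longest suffix of the input that is a prefix of '10' (lengths 0 through 2); only the length-2 class is accepting.
3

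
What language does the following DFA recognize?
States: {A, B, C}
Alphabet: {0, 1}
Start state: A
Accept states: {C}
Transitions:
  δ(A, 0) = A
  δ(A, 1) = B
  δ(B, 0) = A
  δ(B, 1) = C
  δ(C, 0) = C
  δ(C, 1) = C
Testing a few strings:
  '000' → reject
  '1001' → reject
  '1' → reject
  '0100' → reject
State roles: A=no progress toward 11; B=one trailing 1; C=substring 11 seen
All binary strings containing the substring 11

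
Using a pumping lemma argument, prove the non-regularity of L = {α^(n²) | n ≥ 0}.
Assume L is regular with pumping length p. Idea: pumping adds a fixed amount, but gaps between consecutive squares grow.
Choose s = α^(p²) (length p² ≥ p). By the pumping lemma, s = xyz with |xy| ≤ p, |y| > 0, so |y| = k with 1 ≤ k ≤ p. Then |xy²z| = p²+k. Since p² < p²+k ≤ p²+p < (p+1)², the length p²+k lies strictly between consecutive squares, so it is not a perfect square and xy²z ∉ L.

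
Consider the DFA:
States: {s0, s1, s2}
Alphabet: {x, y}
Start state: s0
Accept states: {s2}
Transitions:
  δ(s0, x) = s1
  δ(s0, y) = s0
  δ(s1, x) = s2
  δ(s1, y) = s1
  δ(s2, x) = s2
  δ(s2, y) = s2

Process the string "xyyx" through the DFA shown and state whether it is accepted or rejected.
Processing string "xyyx":
  s0 --x--> s1
  s1 --y--> s1
  s1 --y--> s1
  s1 --x--> s2
Final state: s2
Accept states: {s2}
Yes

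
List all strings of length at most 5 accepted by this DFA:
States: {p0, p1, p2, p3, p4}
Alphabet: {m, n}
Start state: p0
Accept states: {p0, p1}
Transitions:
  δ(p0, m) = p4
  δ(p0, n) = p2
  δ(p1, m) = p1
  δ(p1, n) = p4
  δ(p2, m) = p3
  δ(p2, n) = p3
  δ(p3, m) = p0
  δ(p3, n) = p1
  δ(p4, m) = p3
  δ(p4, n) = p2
ε, mmm, mmn, nmm, nmn, nnm, nnn, mmnm, mnmm, mnmn, mnnm, mnnn, nmnm, nnnm, mmnmm, mnmnm, mnnnm, nmnmm, nnnmm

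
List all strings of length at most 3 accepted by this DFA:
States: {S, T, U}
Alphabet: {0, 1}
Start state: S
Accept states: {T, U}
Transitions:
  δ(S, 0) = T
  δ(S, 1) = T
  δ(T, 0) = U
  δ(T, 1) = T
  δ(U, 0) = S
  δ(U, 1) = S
0, 1, 00, 01, 10, 11, 010, 011, 110, 111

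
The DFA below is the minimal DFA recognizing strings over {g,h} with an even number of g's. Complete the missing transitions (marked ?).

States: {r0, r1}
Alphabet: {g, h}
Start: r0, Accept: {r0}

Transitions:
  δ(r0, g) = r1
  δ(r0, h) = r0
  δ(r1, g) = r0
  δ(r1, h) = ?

From the language and accept set, identify what each state tracks — r0: even number of g's so far; r1: odd number of g's so far.
Each missing δ(q, a) is the state matching the new tracked value after reading a.
δ(r1, h) = r1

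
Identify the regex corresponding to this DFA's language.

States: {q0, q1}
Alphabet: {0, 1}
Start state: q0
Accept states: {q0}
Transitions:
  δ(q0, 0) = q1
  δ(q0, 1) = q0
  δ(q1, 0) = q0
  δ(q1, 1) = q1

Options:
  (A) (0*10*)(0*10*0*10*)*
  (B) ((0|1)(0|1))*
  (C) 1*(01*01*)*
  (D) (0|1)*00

Check each option against the DFA on short strings; one disagreement eliminates an option:
  (A) (0*10*)(0*10*0*10*)*: on ε the DFA stays in q0 and accepts (q0 ∈ Accept), but the regex does not match it → eliminate
  (B) ((0|1)(0|1))*: on '1' the DFA goes q0 → q0 and accepts (q0 ∈ Accept), but the regex does not match it → eliminate
  (C) 1*(01*01*)*: agrees with the DFA on every string of length ≤ 6
  (D) (0|1)*00: on ε the DFA stays in q0 and accepts (q0 ∈ Accept), but the regex does not match it → eliminate
Only (C) is consistent with the DFA.
(C) 1*(01*01*)*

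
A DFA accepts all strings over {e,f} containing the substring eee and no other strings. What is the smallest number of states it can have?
By Myhill–Nerode, count the distinguishable equivalence classes: 4 classes — one per longest suffix of the input that is a prefix of 'eee' (lengths 0 through 2), plus an absorbing 'already seen eee' class.
4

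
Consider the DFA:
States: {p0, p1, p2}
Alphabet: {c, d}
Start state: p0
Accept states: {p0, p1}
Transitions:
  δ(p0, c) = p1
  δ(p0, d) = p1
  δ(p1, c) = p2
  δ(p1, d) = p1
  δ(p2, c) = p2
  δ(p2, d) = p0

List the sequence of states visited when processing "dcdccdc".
read 'd': p0 → p1
  read 'c': p1 → p2
  read 'd': p2 → p0
  read 'c': p0 → p1
  read 'c': p1 → p2
  read 'd': p2 → p0
  read 'c': p0 → p1
p0 -> p1 -> p2 -> p0 -> p1 -> p2 -> p0 -> p1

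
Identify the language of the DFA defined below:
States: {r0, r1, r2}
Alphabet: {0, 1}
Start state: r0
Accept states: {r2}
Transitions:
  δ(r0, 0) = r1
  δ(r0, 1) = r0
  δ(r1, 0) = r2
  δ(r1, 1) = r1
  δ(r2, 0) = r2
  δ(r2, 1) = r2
Testing a few strings:
  '11' → reject
  '0' → reject
  '010' → accept
  '001' → accept
State roles: r0=zero 0's seen; r1=one 0 seen; r2=≥ two 0's seen
All binary strings containing at least two 0's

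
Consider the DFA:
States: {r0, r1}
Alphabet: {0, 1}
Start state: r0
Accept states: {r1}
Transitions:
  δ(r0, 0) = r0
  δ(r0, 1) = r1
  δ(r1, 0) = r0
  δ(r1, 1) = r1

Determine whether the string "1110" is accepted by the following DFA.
Processing string "1110":
  r0 --1--> r1
  r1 --1--> r1
  r1 --1--> r1
  r1 --0--> r0
Final state: r0
Accept states: {r1}
No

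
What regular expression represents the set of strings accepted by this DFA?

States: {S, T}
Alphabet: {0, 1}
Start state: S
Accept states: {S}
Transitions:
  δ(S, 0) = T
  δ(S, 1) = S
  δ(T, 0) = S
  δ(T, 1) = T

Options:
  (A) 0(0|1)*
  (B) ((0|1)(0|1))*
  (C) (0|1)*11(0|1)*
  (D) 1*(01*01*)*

Check each option against the DFA on short strings; one disagreement eliminates an option:
  (A) 0(0|1)*: on ε the DFA stays in S and accepts (S ∈ Accept), but the regex does not match it → eliminate
  (B) ((0|1)(0|1))*: on '1' the DFA goes S → S and accepts (S ∈ Accept), but the regex does not match it → eliminate
  (C) (0|1)*11(0|1)*: on ε the DFA stays in S and accepts (S ∈ Accept), but the regex does not match it → eliminate
  (D) 1*(01*01*)*: agrees with the DFA on every string of length ≤ 6
Only (D) is consistent with the DFA.
(D) 1*(01*01*)*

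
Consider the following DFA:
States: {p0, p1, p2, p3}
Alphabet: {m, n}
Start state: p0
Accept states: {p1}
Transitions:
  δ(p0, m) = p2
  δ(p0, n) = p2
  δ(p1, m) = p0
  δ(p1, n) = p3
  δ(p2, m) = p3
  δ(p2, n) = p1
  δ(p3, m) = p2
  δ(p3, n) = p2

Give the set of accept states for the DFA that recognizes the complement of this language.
Complement accept states = All states \ Original accept states
= {p0, p1, p2, p3} \ {p1}
{p0, p2, p3}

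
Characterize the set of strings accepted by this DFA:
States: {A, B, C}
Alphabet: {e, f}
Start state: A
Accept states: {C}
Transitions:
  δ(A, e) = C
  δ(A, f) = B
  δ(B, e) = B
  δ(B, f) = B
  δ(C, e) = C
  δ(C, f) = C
Testing a few strings:
  'e' → accept
  'ff' → reject
  'eee' → accept
  'ffe' → reject
State roles: A=no input read; B=started with f (dead); C=started with e
All strings over {e,f} starting with e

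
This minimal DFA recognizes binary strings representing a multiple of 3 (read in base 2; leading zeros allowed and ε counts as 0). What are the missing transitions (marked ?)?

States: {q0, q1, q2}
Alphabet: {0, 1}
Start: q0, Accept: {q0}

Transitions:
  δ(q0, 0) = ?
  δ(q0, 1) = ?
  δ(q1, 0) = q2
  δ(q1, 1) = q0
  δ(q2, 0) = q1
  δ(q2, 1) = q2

From the language and accept set, identify what each state tracks — q0: value ≡ 0 (mod 3); q1: value ≡ 1 (mod 3); q2: value ≡ 2 (mod 3).
Each missing δ(q, a) is the state matching the new tracked value after reading a.
δ(q0, 0) = q0; δ(q0, 1) = q1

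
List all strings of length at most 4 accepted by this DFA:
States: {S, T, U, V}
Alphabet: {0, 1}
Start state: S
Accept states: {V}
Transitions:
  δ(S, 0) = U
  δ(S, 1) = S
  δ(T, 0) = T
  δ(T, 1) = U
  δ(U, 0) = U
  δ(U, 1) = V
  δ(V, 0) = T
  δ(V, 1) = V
01, 001, 011, 101, 0001, 0011, 0111, 1001, 1011, 1101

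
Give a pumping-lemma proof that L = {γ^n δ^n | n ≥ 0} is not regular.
Assume L is regular with pumping length p. Idea: pumping the γ-block changes the count balance.
Choose s = γ^p δ^p (length 2p ≥ p). By the pumping lemma, s = xyz with |xy| ≤ p, |y| > 0. So y = γ^k for some k > 0 (since xy is entirely within the γ's). Pumping gives xy²z = γ^(p+k) δ^p, which is not in L since p+k ≠ p.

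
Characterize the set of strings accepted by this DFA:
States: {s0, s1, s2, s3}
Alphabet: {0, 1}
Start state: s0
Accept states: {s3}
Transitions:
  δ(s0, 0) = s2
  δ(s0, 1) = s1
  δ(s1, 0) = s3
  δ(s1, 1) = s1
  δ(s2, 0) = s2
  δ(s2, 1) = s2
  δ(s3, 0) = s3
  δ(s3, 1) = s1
Testing a few strings:
  '1101' → reject
  '10' → accept
  '00' → reject
  '0' → reject
State roles: s0=no input read; s1=started with 1, last symbol 1; s2=started with 0 (dead); s3=started with 1, last symbol 0
All binary strings that start with 1 and end with 0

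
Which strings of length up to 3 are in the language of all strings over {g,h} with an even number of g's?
ε, h, gg, hh, ggh, ghg, hgg, hhh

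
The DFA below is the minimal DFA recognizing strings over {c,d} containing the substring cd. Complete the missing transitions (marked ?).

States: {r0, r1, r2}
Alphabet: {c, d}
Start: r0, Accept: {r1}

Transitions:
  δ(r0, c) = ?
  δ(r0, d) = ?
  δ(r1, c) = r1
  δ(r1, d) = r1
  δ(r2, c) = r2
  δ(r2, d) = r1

From the language and accept set, identify what each state tracks — r0: no c seen yet; r1: substring cd seen; r2: seen a c, waiting for d.
Each missing δ(q, a) is the state matching the new tracked value after reading a.
δ(r0, c) = r2; δ(r0, d) = r0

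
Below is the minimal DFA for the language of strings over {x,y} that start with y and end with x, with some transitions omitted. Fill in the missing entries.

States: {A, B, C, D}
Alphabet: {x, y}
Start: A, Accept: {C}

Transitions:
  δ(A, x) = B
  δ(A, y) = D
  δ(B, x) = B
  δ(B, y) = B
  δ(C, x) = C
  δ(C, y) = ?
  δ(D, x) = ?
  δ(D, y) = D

From the language and accept set, identify what each state tracks — A: no input read; B: started with x (dead); C: started with y, last symbol x; D: started with y, last symbol y.
Each missing δ(q, a) is the state matching the new tracked value after reading a.
δ(C, y) = D; δ(D, x) = C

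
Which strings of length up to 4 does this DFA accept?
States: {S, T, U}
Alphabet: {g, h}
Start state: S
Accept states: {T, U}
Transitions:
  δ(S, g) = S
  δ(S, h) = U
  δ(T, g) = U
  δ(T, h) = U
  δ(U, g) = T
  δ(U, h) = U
h, gh, hg, hh, ggh, ghg, ghh, hgg, hgh, hhg, hhh, gggh, gghg, gghh, ghgg, ghgh, ghhg, ghhh, hggg, hggh, hghg, hghh, hhgg, hhgh, hhhg, hhhh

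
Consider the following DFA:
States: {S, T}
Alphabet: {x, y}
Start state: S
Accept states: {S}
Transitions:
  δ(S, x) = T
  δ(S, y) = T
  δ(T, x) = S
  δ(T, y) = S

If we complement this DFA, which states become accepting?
Complement accept states = All states \ Original accept states
= {S, T} \ {S}
{T}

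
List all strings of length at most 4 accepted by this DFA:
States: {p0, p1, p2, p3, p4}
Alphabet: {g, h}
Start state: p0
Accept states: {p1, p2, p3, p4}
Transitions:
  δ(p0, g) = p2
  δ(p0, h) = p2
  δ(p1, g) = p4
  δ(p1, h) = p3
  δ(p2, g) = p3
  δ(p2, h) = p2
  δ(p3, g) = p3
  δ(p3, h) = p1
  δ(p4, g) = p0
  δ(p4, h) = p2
g, h, gg, gh, hg, hh, ggg, ggh, ghg, ghh, hgg, hgh, hhg, hhh, gggg, gggh, gghg, gghh, ghgg, ghgh, ghhg, ghhh, hggg, hggh, hghg, hghh, hhgg, hhgh, hhhg, hhhh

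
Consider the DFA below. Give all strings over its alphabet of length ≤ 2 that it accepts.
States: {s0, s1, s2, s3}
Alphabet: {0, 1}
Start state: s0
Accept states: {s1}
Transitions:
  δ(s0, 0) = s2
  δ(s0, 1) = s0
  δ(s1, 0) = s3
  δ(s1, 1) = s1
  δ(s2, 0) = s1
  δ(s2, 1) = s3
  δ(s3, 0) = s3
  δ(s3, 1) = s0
00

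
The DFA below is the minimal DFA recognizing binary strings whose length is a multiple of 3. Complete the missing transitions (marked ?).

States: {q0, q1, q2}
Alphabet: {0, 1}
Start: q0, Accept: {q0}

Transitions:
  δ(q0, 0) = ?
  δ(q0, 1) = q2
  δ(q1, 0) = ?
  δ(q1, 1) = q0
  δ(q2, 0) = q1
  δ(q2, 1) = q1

From the language and accept set, identify what each state tracks — q0: length ≡ 0 (mod 3); q1: length ≡ 2 (mod 3); q2: length ≡ 1 (mod 3).
Each missing δ(q, a) is the state matching the new tracked value after reading a.
δ(q0, 0) = q2; δ(q1, 0) = q0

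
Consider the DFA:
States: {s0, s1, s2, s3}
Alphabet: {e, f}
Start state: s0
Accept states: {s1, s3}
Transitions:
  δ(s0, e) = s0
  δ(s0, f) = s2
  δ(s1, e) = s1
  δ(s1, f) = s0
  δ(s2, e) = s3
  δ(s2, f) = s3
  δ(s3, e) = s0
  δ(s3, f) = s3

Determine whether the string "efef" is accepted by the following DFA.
Processing string "efef":
  s0 --e--> s0
  s0 --f--> s2
  s2 --e--> s3
  s3 --f--> s3
Final state: s3
Accept states: {s1, s3}
Yes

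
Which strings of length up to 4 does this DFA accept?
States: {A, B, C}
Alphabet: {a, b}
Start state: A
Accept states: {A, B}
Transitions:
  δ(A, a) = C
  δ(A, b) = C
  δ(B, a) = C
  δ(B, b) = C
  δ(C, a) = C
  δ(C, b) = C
ε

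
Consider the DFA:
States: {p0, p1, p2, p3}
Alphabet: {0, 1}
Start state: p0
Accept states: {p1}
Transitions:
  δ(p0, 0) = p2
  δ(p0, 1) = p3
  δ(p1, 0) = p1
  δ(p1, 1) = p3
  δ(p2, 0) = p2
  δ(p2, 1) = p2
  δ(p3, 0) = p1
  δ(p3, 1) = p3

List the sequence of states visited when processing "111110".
read '1': p0 → p3
  read '1': p3 → p3
  read '1': p3 → p3
  read '1': p3 → p3
  read '1': p3 → p3
  read '0': p3 → p1
p0 -> p3 -> p3 -> p3 -> p3 -> p3 -> p1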